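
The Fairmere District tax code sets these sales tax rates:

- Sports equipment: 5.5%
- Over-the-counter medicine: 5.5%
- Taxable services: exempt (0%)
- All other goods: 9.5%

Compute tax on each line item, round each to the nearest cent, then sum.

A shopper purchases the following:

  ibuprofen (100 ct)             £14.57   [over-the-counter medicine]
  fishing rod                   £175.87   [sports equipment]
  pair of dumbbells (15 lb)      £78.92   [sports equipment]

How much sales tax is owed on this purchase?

£14.81

Ibuprofen (100 ct) £14.57: over-the-counter medicine → 5.5% → £0.80
Fishing rod £175.87: sports equipment → 5.5% → £9.67
Pair of dumbbells (15 lb) £78.92: sports equipment → 5.5% → £4.34
Total tax = £0.80 + £9.67 + £4.34 = £14.81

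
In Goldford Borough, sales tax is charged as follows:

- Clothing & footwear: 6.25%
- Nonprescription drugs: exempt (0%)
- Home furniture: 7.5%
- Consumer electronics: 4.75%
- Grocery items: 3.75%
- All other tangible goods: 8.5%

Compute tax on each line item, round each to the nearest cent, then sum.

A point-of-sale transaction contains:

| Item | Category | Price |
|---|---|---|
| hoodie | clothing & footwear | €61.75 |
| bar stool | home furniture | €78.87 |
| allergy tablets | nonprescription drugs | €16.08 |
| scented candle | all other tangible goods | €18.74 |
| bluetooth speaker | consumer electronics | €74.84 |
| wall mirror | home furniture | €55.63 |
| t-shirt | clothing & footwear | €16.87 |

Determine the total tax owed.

€20.14

Hoodie €61.75: clothing & footwear → 6.25% → €3.86
Bar stool €78.87: home furniture → 7.5% → €5.92
Allergy tablets €16.08: nonprescription drugs → 0% → €0.00
Scented candle €18.74: all other tangible goods → 8.5% → €1.59
Bluetooth speaker €74.84: consumer electronics → 4.75% → €3.55
Wall mirror €55.63: home furniture → 7.5% → €4.17
T-shirt €16.87: clothing & footwear → 6.25% → €1.05
Total tax = €3.86 + €5.92 + €1.59 + €3.55 + €4.17 + €1.05 = €20.14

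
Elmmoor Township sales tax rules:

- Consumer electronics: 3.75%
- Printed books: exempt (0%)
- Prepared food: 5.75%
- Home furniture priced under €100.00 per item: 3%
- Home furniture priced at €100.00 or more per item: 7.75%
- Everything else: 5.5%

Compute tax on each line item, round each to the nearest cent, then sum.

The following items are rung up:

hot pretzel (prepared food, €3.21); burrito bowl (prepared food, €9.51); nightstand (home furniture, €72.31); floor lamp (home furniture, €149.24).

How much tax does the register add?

Hot pretzel €3.21: prepared food → 5.75% → €0.18
Burrito bowl €9.51: prepared food → 5.75% → €0.55
Nightstand €72.31: home furniture, under €100.00 → 3% → €2.17
Floor lamp €149.24: home furniture, €100.00 or more → 7.75% → €11.57
Total tax = €0.18 + €0.55 + €2.17 + €11.57 = €14.47

€14.47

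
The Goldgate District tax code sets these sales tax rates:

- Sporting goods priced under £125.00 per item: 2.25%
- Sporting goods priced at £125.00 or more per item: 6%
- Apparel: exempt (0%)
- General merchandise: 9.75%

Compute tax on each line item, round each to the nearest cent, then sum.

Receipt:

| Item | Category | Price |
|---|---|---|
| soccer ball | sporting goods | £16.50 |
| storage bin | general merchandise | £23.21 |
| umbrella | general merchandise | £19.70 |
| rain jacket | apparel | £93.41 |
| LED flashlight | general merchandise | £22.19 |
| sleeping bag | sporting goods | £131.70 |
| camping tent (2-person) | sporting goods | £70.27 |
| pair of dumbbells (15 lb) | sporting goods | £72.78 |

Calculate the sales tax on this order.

Soccer ball £16.50: sporting goods, under £125.00 → 2.25% → £0.37
Storage bin £23.21: general merchandise → 9.75% → £2.26
Umbrella £19.70: general merchandise → 9.75% → £1.92
Rain jacket £93.41: apparel → 0% → £0.00
LED flashlight £22.19: general merchandise → 9.75% → £2.16
Sleeping bag £131.70: sporting goods, £125.00 or more → 6% → £7.90
Camping tent (2-person) £70.27: sporting goods, under £125.00 → 2.25% → £1.58
Pair of dumbbells (15 lb) £72.78: sporting goods, under £125.00 → 2.25% → £1.64
Total tax = £0.37 + £2.26 + £1.92 + £2.16 + £7.90 + £1.58 + £1.64 = £17.83

£17.83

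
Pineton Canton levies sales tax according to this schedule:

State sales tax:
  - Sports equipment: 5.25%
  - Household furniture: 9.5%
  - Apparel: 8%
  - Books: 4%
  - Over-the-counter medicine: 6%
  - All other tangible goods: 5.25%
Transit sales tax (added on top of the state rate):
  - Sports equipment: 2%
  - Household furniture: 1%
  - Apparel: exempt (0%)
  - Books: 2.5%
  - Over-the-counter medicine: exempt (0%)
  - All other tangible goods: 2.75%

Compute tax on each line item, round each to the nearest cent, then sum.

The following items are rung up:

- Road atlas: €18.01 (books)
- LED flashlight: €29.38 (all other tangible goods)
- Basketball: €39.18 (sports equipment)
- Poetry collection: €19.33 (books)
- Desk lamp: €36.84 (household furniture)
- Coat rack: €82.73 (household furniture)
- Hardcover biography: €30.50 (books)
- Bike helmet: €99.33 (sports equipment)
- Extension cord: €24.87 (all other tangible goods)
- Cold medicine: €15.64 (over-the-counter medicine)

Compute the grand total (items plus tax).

€428.10

Road atlas €18.01: books → 4% + 2.5% transit = 6.5% → €1.17
LED flashlight €29.38: all other tangible goods → 5.25% + 2.75% transit = 8% → €2.35
Basketball €39.18: sports equipment → 5.25% + 2% transit = 7.25% → €2.84
Poetry collection €19.33: books → 4% + 2.5% transit = 6.5% → €1.26
Desk lamp €36.84: household furniture → 9.5% + 1% transit = 10.5% → €3.87
Coat rack €82.73: household furniture → 9.5% + 1% transit = 10.5% → €8.69
Hardcover biography €30.50: books → 4% + 2.5% transit = 6.5% → €1.98
Bike helmet €99.33: sports equipment → 5.25% + 2% transit = 7.25% → €7.20
Extension cord €24.87: all other tangible goods → 5.25% + 2.75% transit = 8% → €1.99
Cold medicine €15.64: over-the-counter medicine → 6% + 0% transit = 6% → €0.94
Subtotal = €395.81; tax = €32.29; total due = €428.10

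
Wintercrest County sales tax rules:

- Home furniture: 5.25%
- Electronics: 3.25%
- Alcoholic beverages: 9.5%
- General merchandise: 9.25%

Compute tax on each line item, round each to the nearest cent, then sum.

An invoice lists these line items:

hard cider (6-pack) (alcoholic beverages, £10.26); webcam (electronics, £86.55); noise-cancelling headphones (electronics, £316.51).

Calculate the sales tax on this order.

Hard cider (6-pack) £10.26: alcoholic beverages → 9.5% → £0.97
Webcam £86.55: electronics → 3.25% → £2.81
Noise-cancelling headphones £316.51: electronics → 3.25% → £10.29
Total tax = £0.97 + £2.81 + £10.29 = £14.07

£14.07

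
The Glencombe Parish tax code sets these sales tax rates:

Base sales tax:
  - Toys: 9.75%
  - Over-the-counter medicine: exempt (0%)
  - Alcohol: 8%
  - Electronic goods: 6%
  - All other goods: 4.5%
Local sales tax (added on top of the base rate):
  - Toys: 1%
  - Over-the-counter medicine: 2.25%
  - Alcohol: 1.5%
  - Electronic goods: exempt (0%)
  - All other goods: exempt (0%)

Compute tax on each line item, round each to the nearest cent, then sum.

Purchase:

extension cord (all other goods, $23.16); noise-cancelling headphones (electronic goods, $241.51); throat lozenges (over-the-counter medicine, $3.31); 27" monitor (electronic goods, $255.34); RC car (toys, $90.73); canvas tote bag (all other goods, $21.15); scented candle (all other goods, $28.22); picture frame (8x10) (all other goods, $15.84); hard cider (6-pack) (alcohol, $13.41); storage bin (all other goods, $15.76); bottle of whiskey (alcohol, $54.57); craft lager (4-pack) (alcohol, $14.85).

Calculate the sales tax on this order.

Extension cord $23.16: all other goods → 4.5% + 0% local = 4.5% → $1.04
Noise-cancelling headphones $241.51: electronic goods → 6% + 0% local = 6% → $14.49
Throat lozenges $3.31: over-the-counter medicine → 0% + 2.25% local = 2.25% → $0.07
27" monitor $255.34: electronic goods → 6% + 0% local = 6% → $15.32
RC car $90.73: toys → 9.75% + 1% local = 10.75% → $9.75
Canvas tote bag $21.15: all other goods → 4.5% + 0% local = 4.5% → $0.95
Scented candle $28.22: all other goods → 4.5% + 0% local = 4.5% → $1.27
Picture frame (8x10) $15.84: all other goods → 4.5% + 0% local = 4.5% → $0.71
Hard cider (6-pack) $13.41: alcohol → 8% + 1.5% local = 9.5% → $1.27
Storage bin $15.76: all other goods → 4.5% + 0% local = 4.5% → $0.71
Bottle of whiskey $54.57: alcohol → 8% + 1.5% local = 9.5% → $5.18
Craft lager (4-pack) $14.85: alcohol → 8% + 1.5% local = 9.5% → $1.41
Total tax = $1.04 + $14.49 + $0.07 + $15.32 + $9.75 + $0.95 + $1.27 + $0.71 + $1.27 + $0.71 + $5.18 + $1.41 = $52.17

$52.17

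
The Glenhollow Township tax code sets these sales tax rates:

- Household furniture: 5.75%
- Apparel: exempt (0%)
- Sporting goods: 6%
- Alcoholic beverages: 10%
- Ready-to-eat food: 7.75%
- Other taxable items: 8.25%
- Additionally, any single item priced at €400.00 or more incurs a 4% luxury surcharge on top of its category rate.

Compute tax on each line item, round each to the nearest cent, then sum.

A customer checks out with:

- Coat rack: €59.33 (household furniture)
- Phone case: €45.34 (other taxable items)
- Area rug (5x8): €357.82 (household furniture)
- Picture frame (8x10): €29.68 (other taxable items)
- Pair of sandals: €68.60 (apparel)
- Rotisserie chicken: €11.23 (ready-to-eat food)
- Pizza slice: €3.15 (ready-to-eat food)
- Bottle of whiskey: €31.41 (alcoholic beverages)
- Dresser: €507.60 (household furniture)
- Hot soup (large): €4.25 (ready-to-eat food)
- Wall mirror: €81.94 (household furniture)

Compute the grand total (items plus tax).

Coat rack €59.33: household furniture → 5.75% → €3.41
Phone case €45.34: other taxable items → 8.25% → €3.74
Area rug (5x8) €357.82: household furniture → 5.75% → €20.57
Picture frame (8x10) €29.68: other taxable items → 8.25% → €2.45
Pair of sandals €68.60: apparel → 0% → €0.00
Rotisserie chicken €11.23: ready-to-eat food → 7.75% → €0.87
Pizza slice €3.15: ready-to-eat food → 7.75% → €0.24
Bottle of whiskey €31.41: alcoholic beverages → 10% → €3.14
Dresser €507.60: household furniture → 5.75% + 4% surcharge = 9.75% → €49.49
Hot soup (large) €4.25: ready-to-eat food → 7.75% → €0.33
Wall mirror €81.94: household furniture → 5.75% → €4.71
Subtotal = €1200.35; tax = €88.95; total due = €1289.30

€1289.30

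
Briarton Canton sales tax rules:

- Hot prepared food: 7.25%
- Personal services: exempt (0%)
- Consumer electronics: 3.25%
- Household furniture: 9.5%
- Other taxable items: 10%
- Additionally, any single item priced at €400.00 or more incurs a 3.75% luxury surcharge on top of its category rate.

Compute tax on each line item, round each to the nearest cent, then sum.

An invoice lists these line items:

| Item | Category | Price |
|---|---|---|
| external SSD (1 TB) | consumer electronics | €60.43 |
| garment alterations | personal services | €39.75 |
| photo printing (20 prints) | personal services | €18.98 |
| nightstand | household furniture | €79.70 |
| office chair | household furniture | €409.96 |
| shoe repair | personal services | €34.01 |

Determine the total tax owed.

€63.85

External SSD (1 TB) €60.43: consumer electronics → 3.25% → €1.96
Garment alterations €39.75: personal services → 0% → €0.00
Photo printing (20 prints) €18.98: personal services → 0% → €0.00
Nightstand €79.70: household furniture → 9.5% → €7.57
Office chair €409.96: household furniture → 9.5% + 3.75% surcharge = 13.25% → €54.32
Shoe repair €34.01: personal services → 0% → €0.00
Total tax = €1.96 + €7.57 + €54.32 = €63.85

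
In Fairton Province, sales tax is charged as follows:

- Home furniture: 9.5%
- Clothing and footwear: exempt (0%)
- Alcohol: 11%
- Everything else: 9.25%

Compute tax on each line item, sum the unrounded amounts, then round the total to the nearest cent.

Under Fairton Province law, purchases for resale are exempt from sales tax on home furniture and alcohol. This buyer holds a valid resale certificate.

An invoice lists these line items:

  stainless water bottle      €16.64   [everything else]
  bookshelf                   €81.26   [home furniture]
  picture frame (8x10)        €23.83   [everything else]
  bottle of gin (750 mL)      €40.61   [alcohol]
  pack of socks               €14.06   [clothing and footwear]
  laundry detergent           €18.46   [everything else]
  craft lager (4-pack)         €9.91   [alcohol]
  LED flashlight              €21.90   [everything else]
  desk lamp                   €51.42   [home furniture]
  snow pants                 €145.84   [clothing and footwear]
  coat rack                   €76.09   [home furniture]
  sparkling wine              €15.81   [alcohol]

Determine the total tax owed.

€7.48

Stainless water bottle €16.64: everything else → 9.25% → €1.5392
Bookshelf €81.26: home furniture, buyer-exempt → 0% → €0.00
Picture frame (8x10) €23.83: everything else → 9.25% → €2.204275
Bottle of gin (750 mL) €40.61: alcohol, buyer-exempt → 0% → €0.00
Pack of socks €14.06: clothing and footwear → 0% → €0.00
Laundry detergent €18.46: everything else → 9.25% → €1.70755
Craft lager (4-pack) €9.91: alcohol, buyer-exempt → 0% → €0.00
LED flashlight €21.90: everything else → 9.25% → €2.02575
Desk lamp €51.42: home furniture, buyer-exempt → 0% → €0.00
Snow pants €145.84: clothing and footwear → 0% → €0.00
Coat rack €76.09: home furniture, buyer-exempt → 0% → €0.00
Sparkling wine €15.81: alcohol, buyer-exempt → 0% → €0.00
Unrounded tax sum = €7.476775 → €7.48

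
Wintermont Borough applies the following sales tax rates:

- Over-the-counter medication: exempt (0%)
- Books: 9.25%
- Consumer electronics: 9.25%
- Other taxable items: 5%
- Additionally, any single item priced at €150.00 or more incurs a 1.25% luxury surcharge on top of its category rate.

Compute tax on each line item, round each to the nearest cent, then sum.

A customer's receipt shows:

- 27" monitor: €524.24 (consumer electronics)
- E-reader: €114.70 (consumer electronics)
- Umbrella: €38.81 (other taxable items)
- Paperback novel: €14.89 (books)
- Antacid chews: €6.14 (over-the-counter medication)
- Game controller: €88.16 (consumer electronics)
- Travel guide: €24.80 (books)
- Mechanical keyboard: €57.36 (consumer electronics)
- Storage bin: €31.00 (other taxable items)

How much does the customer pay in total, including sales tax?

27" monitor €524.24: consumer electronics → 9.25% + 1.25% surcharge = 10.5% → €55.05
E-reader €114.70: consumer electronics → 9.25% → €10.61
Umbrella €38.81: other taxable items → 5% → €1.94
Paperback novel €14.89: books → 9.25% → €1.38
Antacid chews €6.14: over-the-counter medication → 0% → €0.00
Game controller €88.16: consumer electronics → 9.25% → €8.15
Travel guide €24.80: books → 9.25% → €2.29
Mechanical keyboard €57.36: consumer electronics → 9.25% → €5.31
Storage bin €31.00: other taxable items → 5% → €1.55
Subtotal = €900.10; tax = €86.28; total due = €986.38

€986.38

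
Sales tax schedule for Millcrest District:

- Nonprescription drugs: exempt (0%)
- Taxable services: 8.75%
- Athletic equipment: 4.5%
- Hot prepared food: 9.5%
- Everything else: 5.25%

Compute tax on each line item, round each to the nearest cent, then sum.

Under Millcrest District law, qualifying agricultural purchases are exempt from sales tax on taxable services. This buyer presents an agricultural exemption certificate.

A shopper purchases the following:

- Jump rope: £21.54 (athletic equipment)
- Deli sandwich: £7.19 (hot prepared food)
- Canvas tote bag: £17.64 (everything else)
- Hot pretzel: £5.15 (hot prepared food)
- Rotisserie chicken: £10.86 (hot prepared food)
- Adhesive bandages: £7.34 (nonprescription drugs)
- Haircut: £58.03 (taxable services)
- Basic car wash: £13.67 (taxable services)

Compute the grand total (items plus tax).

£145.52

Jump rope £21.54: athletic equipment → 4.5% → £0.97
Deli sandwich £7.19: hot prepared food → 9.5% → £0.68
Canvas tote bag £17.64: everything else → 5.25% → £0.93
Hot pretzel £5.15: hot prepared food → 9.5% → £0.49
Rotisserie chicken £10.86: hot prepared food → 9.5% → £1.03
Adhesive bandages £7.34: nonprescription drugs → 0% → £0.00
Haircut £58.03: taxable services, buyer-exempt → 0% → £0.00
Basic car wash £13.67: taxable services, buyer-exempt → 0% → £0.00
Subtotal = £141.42; tax = £4.10; total due = £145.52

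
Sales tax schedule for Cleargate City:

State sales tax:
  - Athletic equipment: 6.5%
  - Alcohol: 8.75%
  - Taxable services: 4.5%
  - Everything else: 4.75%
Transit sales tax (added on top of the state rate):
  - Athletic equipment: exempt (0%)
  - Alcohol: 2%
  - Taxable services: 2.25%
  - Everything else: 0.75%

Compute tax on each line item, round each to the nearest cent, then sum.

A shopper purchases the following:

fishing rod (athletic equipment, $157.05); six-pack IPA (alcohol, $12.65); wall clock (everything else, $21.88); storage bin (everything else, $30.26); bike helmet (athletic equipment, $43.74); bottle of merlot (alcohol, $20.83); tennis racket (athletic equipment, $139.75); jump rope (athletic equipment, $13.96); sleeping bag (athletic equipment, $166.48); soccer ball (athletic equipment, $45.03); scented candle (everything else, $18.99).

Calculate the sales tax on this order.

Fishing rod $157.05: athletic equipment → 6.5% + 0% transit = 6.5% → $10.21
Six-pack IPA $12.65: alcohol → 8.75% + 2% transit = 10.75% → $1.36
Wall clock $21.88: everything else → 4.75% + 0.75% transit = 5.5% → $1.20
Storage bin $30.26: everything else → 4.75% + 0.75% transit = 5.5% → $1.66
Bike helmet $43.74: athletic equipment → 6.5% + 0% transit = 6.5% → $2.84
Bottle of merlot $20.83: alcohol → 8.75% + 2% transit = 10.75% → $2.24
Tennis racket $139.75: athletic equipment → 6.5% + 0% transit = 6.5% → $9.08
Jump rope $13.96: athletic equipment → 6.5% + 0% transit = 6.5% → $0.91
Sleeping bag $166.48: athletic equipment → 6.5% + 0% transit = 6.5% → $10.82
Soccer ball $45.03: athletic equipment → 6.5% + 0% transit = 6.5% → $2.93
Scented candle $18.99: everything else → 4.75% + 0.75% transit = 5.5% → $1.04
Total tax = $10.21 + $1.36 + $1.20 + $1.66 + $2.84 + $2.24 + $9.08 + $0.91 + $10.82 + $2.93 + $1.04 = $44.29

$44.29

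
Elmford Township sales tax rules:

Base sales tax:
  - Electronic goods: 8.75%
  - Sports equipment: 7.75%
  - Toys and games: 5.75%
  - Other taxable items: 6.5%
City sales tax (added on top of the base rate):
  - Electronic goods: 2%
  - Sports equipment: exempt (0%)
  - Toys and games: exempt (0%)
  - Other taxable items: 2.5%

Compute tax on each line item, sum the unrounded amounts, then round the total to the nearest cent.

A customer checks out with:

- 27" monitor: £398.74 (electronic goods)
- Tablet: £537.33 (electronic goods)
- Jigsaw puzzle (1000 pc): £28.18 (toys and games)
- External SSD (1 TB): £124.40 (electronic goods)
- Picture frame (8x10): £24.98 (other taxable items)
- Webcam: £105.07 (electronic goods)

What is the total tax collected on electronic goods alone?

27" monitor £398.74: electronic goods → 8.75% + 2% city = 10.75% → £42.86455
Tablet £537.33: electronic goods → 8.75% + 2% city = 10.75% → £57.762975
External SSD (1 TB) £124.40: electronic goods → 8.75% + 2% city = 10.75% → £13.373
Webcam £105.07: electronic goods → 8.75% + 2% city = 10.75% → £11.295025
Tax on electronic goods: unrounded sum = £125.29555 → £125.30

£125.30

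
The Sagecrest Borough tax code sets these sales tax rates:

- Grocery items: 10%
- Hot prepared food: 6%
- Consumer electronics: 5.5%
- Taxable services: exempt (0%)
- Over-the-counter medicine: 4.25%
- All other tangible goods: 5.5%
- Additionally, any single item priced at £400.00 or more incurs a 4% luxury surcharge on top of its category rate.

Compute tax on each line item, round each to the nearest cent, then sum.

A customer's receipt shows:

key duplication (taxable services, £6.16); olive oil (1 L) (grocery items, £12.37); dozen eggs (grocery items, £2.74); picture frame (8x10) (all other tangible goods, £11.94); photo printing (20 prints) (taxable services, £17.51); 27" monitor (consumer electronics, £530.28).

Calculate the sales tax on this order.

£52.55

Key duplication £6.16: taxable services → 0% → £0.00
Olive oil (1 L) £12.37: grocery items → 10% → £1.24
Dozen eggs £2.74: grocery items → 10% → £0.27
Picture frame (8x10) £11.94: all other tangible goods → 5.5% → £0.66
Photo printing (20 prints) £17.51: taxable services → 0% → £0.00
27" monitor £530.28: consumer electronics → 5.5% + 4% surcharge = 9.5% → £50.38
Total tax = £1.24 + £0.27 + £0.66 + £50.38 = £52.55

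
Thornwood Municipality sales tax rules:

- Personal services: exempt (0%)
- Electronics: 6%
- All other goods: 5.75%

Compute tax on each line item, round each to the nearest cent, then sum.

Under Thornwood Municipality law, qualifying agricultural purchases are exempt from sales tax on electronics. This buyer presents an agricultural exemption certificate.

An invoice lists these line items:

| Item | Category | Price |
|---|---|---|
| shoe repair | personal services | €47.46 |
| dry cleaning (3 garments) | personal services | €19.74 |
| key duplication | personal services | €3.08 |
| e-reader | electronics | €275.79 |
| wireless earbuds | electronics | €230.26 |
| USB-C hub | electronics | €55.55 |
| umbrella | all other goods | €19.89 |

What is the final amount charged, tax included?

€652.91

Shoe repair €47.46: personal services → 0% → €0.00
Dry cleaning (3 garments) €19.74: personal services → 0% → €0.00
Key duplication €3.08: personal services → 0% → €0.00
E-reader €275.79: electronics, buyer-exempt → 0% → €0.00
Wireless earbuds €230.26: electronics, buyer-exempt → 0% → €0.00
USB-C hub €55.55: electronics, buyer-exempt → 0% → €0.00
Umbrella €19.89: all other goods → 5.75% → €1.14
Subtotal = €651.77; tax = €1.14; total due = €652.91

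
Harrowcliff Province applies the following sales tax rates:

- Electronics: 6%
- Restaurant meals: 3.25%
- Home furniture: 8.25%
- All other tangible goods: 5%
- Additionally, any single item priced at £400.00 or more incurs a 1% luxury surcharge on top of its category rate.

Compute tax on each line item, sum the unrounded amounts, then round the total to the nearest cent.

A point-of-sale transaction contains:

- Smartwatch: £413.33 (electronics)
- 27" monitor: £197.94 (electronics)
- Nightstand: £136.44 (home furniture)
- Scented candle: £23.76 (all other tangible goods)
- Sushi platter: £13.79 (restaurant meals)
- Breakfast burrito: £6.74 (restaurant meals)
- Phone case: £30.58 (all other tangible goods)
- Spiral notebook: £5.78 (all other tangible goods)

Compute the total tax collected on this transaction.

Smartwatch £413.33: electronics → 6% + 1% surcharge = 7% → £28.9331
27" monitor £197.94: electronics → 6% → £11.8764
Nightstand £136.44: home furniture → 8.25% → £11.2563
Scented candle £23.76: all other tangible goods → 5% → £1.188
Sushi platter £13.79: restaurant meals → 3.25% → £0.448175
Breakfast burrito £6.74: restaurant meals → 3.25% → £0.21905
Phone case £30.58: all other tangible goods → 5% → £1.529
Spiral notebook £5.78: all other tangible goods → 5% → £0.289
Unrounded tax sum = £55.739025 → £55.74

£55.74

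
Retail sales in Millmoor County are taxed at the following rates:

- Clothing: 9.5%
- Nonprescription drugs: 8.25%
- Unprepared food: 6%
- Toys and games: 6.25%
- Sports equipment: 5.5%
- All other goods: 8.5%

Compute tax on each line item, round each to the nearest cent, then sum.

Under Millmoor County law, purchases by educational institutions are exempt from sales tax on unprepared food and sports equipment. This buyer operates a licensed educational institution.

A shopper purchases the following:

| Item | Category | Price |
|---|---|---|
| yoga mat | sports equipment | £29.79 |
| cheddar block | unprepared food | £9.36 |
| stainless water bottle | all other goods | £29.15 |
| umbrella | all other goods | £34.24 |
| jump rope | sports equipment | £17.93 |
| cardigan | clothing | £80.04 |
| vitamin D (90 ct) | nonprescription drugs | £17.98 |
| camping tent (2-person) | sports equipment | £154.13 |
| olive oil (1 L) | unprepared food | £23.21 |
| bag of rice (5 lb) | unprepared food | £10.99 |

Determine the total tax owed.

£14.47

Yoga mat £29.79: sports equipment, buyer-exempt → 0% → £0.00
Cheddar block £9.36: unprepared food, buyer-exempt → 0% → £0.00
Stainless water bottle £29.15: all other goods → 8.5% → £2.48
Umbrella £34.24: all other goods → 8.5% → £2.91
Jump rope £17.93: sports equipment, buyer-exempt → 0% → £0.00
Cardigan £80.04: clothing → 9.5% → £7.60
Vitamin D (90 ct) £17.98: nonprescription drugs → 8.25% → £1.48
Camping tent (2-person) £154.13: sports equipment, buyer-exempt → 0% → £0.00
Olive oil (1 L) £23.21: unprepared food, buyer-exempt → 0% → £0.00
Bag of rice (5 lb) £10.99: unprepared food, buyer-exempt → 0% → £0.00
Total tax = £2.48 + £2.91 + £7.60 + £1.48 = £14.47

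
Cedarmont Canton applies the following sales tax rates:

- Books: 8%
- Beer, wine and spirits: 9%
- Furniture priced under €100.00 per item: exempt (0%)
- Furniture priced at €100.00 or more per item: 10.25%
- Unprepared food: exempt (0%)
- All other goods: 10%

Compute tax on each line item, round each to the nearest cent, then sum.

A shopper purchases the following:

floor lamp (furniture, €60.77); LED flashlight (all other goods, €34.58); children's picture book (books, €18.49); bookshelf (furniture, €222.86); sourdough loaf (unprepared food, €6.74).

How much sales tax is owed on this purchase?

Floor lamp €60.77: furniture, under €100.00 → 0% → €0.00
LED flashlight €34.58: all other goods → 10% → €3.46
Children's picture book €18.49: books → 8% → €1.48
Bookshelf €222.86: furniture, €100.00 or more → 10.25% → €22.84
Sourdough loaf €6.74: unprepared food → 0% → €0.00
Total tax = €3.46 + €1.48 + €22.84 = €27.78

€27.78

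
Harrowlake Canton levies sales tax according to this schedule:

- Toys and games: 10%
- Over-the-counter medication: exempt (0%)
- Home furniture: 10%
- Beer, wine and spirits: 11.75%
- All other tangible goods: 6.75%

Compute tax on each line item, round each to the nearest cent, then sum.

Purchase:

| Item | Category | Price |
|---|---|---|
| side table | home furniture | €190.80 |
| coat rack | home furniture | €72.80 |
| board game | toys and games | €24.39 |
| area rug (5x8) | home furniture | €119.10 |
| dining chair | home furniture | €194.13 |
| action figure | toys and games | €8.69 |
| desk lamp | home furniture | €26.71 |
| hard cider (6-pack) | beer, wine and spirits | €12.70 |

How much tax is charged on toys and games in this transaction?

Board game €24.39: toys and games → 10% → €2.44
Action figure €8.69: toys and games → 10% → €0.87
Tax on toys and games = €2.44 + €0.87 = €3.31

€3.31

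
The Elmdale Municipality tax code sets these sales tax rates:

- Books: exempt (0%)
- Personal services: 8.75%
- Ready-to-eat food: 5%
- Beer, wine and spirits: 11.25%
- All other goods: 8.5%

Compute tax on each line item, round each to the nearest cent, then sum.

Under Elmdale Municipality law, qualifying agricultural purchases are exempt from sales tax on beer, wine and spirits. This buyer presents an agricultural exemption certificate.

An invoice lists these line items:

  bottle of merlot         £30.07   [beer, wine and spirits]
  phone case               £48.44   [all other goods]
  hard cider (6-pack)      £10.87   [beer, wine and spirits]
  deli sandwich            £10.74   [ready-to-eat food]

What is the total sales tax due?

£4.66

Bottle of merlot £30.07: beer, wine and spirits, buyer-exempt → 0% → £0.00
Phone case £48.44: all other goods → 8.5% → £4.12
Hard cider (6-pack) £10.87: beer, wine and spirits, buyer-exempt → 0% → £0.00
Deli sandwich £10.74: ready-to-eat food → 5% → £0.54
Total tax = £4.12 + £0.54 = £4.66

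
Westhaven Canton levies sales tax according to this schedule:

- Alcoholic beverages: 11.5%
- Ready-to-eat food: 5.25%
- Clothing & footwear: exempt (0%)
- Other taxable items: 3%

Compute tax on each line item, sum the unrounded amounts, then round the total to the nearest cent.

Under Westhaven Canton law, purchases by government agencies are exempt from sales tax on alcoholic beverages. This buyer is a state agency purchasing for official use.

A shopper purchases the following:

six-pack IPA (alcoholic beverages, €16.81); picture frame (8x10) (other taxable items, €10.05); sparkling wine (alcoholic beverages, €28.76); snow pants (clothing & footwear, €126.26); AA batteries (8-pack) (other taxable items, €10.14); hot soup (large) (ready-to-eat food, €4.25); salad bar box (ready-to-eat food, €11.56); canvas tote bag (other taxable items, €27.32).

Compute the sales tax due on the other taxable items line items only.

Picture frame (8x10) €10.05: other taxable items → 3% → €0.3015
AA batteries (8-pack) €10.14: other taxable items → 3% → €0.3042
Canvas tote bag €27.32: other taxable items → 3% → €0.8196
Tax on other taxable items: unrounded sum = €1.4253 → €1.43

€1.43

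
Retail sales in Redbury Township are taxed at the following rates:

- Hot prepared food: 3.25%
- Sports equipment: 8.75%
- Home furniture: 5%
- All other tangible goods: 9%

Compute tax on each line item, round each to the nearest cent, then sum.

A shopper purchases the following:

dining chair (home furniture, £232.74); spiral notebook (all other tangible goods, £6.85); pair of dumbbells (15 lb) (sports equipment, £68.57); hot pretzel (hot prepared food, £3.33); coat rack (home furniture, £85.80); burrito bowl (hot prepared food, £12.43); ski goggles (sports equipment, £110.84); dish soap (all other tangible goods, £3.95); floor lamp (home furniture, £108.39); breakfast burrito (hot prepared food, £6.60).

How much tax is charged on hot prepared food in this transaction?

Hot pretzel £3.33: hot prepared food → 3.25% → £0.11
Burrito bowl £12.43: hot prepared food → 3.25% → £0.40
Breakfast burrito £6.60: hot prepared food → 3.25% → £0.21
Tax on hot prepared food = £0.11 + £0.40 + £0.21 = £0.72

£0.72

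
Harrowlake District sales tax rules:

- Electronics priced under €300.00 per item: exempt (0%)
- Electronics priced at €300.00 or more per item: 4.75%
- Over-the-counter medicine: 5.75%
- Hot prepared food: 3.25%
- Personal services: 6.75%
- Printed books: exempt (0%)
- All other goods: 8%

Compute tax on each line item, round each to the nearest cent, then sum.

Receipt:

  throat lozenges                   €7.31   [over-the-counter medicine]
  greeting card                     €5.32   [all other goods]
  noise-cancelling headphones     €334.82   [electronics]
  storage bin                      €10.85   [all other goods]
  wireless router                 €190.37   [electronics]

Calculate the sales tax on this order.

Throat lozenges €7.31: over-the-counter medicine → 5.75% → €0.42
Greeting card €5.32: all other goods → 8% → €0.43
Noise-cancelling headphones €334.82: electronics, €300.00 or more → 4.75% → €15.90
Storage bin €10.85: all other goods → 8% → €0.87
Wireless router €190.37: electronics, under €300.00 → 0% → €0.00
Total tax = €0.42 + €0.43 + €15.90 + €0.87 = €17.62

€17.62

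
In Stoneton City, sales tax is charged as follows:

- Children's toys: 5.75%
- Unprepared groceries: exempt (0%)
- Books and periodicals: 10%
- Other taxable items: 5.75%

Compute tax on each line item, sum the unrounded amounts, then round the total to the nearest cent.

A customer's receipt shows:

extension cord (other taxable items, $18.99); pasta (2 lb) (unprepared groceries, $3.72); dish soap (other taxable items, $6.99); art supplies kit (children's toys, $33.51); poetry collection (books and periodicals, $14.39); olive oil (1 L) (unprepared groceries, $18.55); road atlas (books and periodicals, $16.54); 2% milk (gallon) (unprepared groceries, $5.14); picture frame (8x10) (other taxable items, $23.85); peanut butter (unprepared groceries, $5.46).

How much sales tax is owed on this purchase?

Extension cord $18.99: other taxable items → 5.75% → $1.091925
Pasta (2 lb) $3.72: unprepared groceries → 0% → $0.00
Dish soap $6.99: other taxable items → 5.75% → $0.401925
Art supplies kit $33.51: children's toys → 5.75% → $1.926825
Poetry collection $14.39: books and periodicals → 10% → $1.439
Olive oil (1 L) $18.55: unprepared groceries → 0% → $0.00
Road atlas $16.54: books and periodicals → 10% → $1.654
2% milk (gallon) $5.14: unprepared groceries → 0% → $0.00
Picture frame (8x10) $23.85: other taxable items → 5.75% → $1.371375
Peanut butter $5.46: unprepared groceries → 0% → $0.00
Unrounded tax sum = $7.88505 → $7.89

$7.89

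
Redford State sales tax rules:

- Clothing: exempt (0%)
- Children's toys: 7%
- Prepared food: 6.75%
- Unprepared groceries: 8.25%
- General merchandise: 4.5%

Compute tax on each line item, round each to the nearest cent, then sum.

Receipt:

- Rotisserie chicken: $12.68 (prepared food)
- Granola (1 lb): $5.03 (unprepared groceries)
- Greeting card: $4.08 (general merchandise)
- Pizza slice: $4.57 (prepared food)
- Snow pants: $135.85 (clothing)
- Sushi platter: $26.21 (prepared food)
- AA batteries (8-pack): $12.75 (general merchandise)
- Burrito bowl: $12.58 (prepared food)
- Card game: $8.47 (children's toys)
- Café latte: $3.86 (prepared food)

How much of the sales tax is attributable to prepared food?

Rotisserie chicken $12.68: prepared food → 6.75% → $0.86
Pizza slice $4.57: prepared food → 6.75% → $0.31
Sushi platter $26.21: prepared food → 6.75% → $1.77
Burrito bowl $12.58: prepared food → 6.75% → $0.85
Café latte $3.86: prepared food → 6.75% → $0.26
Tax on prepared food = $0.86 + $0.31 + $1.77 + $0.85 + $0.26 = $4.05

$4.05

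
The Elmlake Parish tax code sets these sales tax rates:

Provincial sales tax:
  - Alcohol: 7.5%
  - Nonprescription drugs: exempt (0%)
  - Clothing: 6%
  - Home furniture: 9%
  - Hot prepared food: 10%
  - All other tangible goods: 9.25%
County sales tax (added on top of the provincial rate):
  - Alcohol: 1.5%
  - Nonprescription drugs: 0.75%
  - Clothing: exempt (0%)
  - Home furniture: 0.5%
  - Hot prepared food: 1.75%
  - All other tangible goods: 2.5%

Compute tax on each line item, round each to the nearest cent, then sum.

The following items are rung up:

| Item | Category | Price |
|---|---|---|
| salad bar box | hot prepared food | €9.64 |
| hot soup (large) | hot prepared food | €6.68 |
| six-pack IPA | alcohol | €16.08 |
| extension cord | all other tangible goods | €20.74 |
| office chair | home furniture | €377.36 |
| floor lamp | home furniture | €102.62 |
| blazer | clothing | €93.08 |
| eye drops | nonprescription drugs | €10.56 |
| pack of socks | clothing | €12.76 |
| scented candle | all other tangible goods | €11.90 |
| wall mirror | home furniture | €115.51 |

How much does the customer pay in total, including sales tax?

€847.13

Salad bar box €9.64: hot prepared food → 10% + 1.75% county = 11.75% → €1.13
Hot soup (large) €6.68: hot prepared food → 10% + 1.75% county = 11.75% → €0.78
Six-pack IPA €16.08: alcohol → 7.5% + 1.5% county = 9% → €1.45
Extension cord €20.74: all other tangible goods → 9.25% + 2.5% county = 11.75% → €2.44
Office chair €377.36: home furniture → 9% + 0.5% county = 9.5% → €35.85
Floor lamp €102.62: home furniture → 9% + 0.5% county = 9.5% → €9.75
Blazer €93.08: clothing → 6% + 0% county = 6% → €5.58
Eye drops €10.56: nonprescription drugs → 0% + 0.75% county = 0.75% → €0.08
Pack of socks €12.76: clothing → 6% + 0% county = 6% → €0.77
Scented candle €11.90: all other tangible goods → 9.25% + 2.5% county = 11.75% → €1.40
Wall mirror €115.51: home furniture → 9% + 0.5% county = 9.5% → €10.97
Subtotal = €776.93; tax = €70.20; total due = €847.13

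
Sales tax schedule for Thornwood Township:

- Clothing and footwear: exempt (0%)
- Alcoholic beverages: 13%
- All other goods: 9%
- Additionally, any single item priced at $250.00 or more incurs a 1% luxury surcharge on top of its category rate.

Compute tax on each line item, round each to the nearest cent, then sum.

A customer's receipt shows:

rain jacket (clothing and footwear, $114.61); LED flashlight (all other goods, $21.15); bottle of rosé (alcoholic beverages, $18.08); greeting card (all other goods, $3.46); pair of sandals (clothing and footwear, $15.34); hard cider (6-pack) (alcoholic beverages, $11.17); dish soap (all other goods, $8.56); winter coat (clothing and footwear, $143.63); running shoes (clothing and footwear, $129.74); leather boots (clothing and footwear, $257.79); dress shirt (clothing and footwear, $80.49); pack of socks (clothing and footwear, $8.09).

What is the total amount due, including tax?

$821.47

Rain jacket $114.61: clothing and footwear → 0% → $0.00
LED flashlight $21.15: all other goods → 9% → $1.90
Bottle of rosé $18.08: alcoholic beverages → 13% → $2.35
Greeting card $3.46: all other goods → 9% → $0.31
Pair of sandals $15.34: clothing and footwear → 0% → $0.00
Hard cider (6-pack) $11.17: alcoholic beverages → 13% → $1.45
Dish soap $8.56: all other goods → 9% → $0.77
Winter coat $143.63: clothing and footwear → 0% → $0.00
Running shoes $129.74: clothing and footwear → 0% → $0.00
Leather boots $257.79: clothing and footwear → 0% + 1% surcharge = 1% → $2.58
Dress shirt $80.49: clothing and footwear → 0% → $0.00
Pack of socks $8.09: clothing and footwear → 0% → $0.00
Subtotal = $812.11; tax = $9.36; total due = $821.47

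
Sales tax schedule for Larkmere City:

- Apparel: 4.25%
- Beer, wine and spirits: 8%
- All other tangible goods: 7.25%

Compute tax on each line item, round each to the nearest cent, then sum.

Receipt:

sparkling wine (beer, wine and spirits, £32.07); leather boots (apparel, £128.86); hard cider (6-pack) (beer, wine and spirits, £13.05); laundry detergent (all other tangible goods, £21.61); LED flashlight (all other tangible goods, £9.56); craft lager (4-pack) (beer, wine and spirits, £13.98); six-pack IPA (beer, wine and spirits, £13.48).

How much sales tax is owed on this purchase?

Sparkling wine £32.07: beer, wine and spirits → 8% → £2.57
Leather boots £128.86: apparel → 4.25% → £5.48
Hard cider (6-pack) £13.05: beer, wine and spirits → 8% → £1.04
Laundry detergent £21.61: all other tangible goods → 7.25% → £1.57
LED flashlight £9.56: all other tangible goods → 7.25% → £0.69
Craft lager (4-pack) £13.98: beer, wine and spirits → 8% → £1.12
Six-pack IPA £13.48: beer, wine and spirits → 8% → £1.08
Total tax = £2.57 + £5.48 + £1.04 + £1.57 + £0.69 + £1.12 + £1.08 = £13.55

£13.55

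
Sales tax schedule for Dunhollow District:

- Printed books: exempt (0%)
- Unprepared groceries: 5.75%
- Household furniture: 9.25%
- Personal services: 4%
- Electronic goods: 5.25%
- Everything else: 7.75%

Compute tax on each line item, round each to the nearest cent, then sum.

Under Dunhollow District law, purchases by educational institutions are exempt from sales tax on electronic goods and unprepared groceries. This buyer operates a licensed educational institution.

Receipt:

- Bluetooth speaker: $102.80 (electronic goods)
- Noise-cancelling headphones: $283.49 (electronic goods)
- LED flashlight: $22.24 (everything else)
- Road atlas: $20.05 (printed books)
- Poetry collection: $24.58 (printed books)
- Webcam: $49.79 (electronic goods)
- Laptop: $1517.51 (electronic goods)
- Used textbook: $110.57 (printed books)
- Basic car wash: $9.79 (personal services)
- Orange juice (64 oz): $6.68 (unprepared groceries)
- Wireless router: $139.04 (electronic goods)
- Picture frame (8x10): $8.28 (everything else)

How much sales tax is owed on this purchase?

Bluetooth speaker $102.80: electronic goods, buyer-exempt → 0% → $0.00
Noise-cancelling headphones $283.49: electronic goods, buyer-exempt → 0% → $0.00
LED flashlight $22.24: everything else → 7.75% → $1.72
Road atlas $20.05: printed books → 0% → $0.00
Poetry collection $24.58: printed books → 0% → $0.00
Webcam $49.79: electronic goods, buyer-exempt → 0% → $0.00
Laptop $1517.51: electronic goods, buyer-exempt → 0% → $0.00
Used textbook $110.57: printed books → 0% → $0.00
Basic car wash $9.79: personal services → 4% → $0.39
Orange juice (64 oz) $6.68: unprepared groceries, buyer-exempt → 0% → $0.00
Wireless router $139.04: electronic goods, buyer-exempt → 0% → $0.00
Picture frame (8x10) $8.28: everything else → 7.75% → $0.64
Total tax = $1.72 + $0.39 + $0.64 = $2.75

$2.75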